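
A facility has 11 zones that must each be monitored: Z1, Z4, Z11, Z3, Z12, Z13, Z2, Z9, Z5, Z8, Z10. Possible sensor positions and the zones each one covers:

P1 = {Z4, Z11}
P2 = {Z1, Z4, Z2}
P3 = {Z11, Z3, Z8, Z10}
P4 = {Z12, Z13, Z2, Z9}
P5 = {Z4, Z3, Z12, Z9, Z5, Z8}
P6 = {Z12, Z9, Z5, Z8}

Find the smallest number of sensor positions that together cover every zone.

P2, P3, P4, P5 together cover {Z1, Z4, Z11, Z3, Z12, Z13, Z2, Z9, Z5, Z8, Z10} — every zone.
No 3 of the 6 sensor positions cover everything (all 20 triples fall short), so 4 is minimum.

4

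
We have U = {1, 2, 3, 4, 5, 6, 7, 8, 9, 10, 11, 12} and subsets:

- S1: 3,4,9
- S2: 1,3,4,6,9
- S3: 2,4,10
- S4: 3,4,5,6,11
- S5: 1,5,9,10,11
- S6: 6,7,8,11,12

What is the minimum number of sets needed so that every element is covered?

S1, S3, S5, S6 together cover {1, 2, 3, 4, 5, 6, 7, 8, 9, 10, 11, 12} — every element.
No 3 of the 6 sets cover everything (all 20 triples fall short), so 4 is minimum.

4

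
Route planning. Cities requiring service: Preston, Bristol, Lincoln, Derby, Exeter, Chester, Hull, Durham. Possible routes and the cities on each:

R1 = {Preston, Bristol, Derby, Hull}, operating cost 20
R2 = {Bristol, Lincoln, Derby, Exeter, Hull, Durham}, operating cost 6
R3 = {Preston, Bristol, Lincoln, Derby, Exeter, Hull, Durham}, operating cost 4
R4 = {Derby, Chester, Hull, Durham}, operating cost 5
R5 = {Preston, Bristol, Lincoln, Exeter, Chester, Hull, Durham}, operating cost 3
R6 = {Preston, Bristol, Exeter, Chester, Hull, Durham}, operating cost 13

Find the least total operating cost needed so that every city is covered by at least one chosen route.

7

R3, R5 cover every city at operating cost 4 + 3 = 7.
Any cover uses at least 2 routes; among all covering selections none totals below 7.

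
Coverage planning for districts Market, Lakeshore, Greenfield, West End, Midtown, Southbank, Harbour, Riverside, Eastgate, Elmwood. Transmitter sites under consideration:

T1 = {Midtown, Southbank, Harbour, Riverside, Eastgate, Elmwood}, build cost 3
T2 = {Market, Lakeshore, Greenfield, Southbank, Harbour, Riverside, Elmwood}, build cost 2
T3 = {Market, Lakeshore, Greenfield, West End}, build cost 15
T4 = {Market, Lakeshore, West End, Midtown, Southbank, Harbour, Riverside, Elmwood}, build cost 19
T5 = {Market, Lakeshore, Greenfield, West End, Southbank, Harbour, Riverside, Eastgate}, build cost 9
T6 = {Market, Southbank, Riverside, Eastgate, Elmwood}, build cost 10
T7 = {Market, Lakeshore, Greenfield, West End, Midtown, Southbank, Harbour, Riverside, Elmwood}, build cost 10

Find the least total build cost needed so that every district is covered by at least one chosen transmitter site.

12

T1, T5 cover every district at build cost 3 + 9 = 12.
Any cover uses at least 2 transmitter sites; among all covering selections none totals below 12.
Greedy by coverage-per-build cost would pick T2, T1, T5 for 14 — worse than the optimum 12.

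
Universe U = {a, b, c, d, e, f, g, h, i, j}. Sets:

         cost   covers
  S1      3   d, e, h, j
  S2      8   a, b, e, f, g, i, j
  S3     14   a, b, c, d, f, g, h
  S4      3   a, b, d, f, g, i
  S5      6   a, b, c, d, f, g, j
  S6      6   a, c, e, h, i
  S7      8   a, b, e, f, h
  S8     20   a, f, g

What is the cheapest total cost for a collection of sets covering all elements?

12

S5, S6 cover every element at cost 6 + 6 = 12.
Any cover uses at least 2 sets; among all covering selections none totals below 12.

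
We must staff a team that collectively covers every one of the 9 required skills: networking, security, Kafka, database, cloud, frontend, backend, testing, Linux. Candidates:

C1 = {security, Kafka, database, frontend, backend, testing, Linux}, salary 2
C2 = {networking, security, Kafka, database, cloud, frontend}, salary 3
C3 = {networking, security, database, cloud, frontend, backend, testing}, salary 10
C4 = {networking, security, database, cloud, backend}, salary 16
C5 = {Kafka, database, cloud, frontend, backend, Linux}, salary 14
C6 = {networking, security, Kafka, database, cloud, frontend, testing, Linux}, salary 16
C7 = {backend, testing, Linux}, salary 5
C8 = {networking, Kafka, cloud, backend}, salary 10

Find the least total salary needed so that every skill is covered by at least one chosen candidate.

5

C1, C2 cover every skill at salary 2 + 3 = 5.
Any cover uses at least 2 candidates; among all covering selections none totals below 5.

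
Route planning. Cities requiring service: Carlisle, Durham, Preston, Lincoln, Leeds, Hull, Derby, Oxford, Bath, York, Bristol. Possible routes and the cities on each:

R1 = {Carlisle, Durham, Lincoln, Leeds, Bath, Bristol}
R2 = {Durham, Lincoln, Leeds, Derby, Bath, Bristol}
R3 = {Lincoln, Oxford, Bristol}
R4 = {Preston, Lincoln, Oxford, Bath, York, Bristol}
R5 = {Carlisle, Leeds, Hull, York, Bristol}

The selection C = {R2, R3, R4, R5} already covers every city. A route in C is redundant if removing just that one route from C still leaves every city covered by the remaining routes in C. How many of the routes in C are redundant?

Drop R2: Durham, Derby uncovered — not redundant.
Drop R3: the rest still cover every city — redundant.
Drop R4: Preston uncovered — not redundant.
Drop R5: Carlisle, Hull uncovered — not redundant.
1 redundant: R3.

1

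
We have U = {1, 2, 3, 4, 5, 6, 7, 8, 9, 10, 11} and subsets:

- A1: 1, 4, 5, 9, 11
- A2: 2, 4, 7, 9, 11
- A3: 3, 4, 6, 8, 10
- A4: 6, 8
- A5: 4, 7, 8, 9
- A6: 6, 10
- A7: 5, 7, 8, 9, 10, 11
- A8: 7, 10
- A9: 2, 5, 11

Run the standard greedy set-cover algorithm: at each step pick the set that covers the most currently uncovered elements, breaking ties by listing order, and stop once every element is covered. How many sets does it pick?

Pick 1: A7 covers 6 new elements (5, 7, 8, 9, 10, 11).
Pick 2: A3 covers 3 new elements (3, 4, 6).
Pick 3: A1 covers 1 new elements (1).
Pick 4: A2 covers 1 new elements (2).
Greedy uses 4 sets. (The true minimum is 3.)

4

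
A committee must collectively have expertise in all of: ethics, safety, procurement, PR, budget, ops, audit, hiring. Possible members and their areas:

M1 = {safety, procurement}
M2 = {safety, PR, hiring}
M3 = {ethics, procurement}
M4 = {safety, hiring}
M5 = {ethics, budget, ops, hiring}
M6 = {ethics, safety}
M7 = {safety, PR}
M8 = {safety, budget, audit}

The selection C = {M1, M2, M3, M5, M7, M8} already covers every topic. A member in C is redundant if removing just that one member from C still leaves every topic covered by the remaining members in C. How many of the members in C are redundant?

Drop M1: the rest still cover every topic — redundant.
Drop M2: the rest still cover every topic — redundant.
Drop M3: the rest still cover every topic — redundant.
Drop M5: ops uncovered — not redundant.
Drop M7: the rest still cover every topic — redundant.
Drop M8: audit uncovered — not redundant.
4 redundant: M1, M2, M3, M7.

4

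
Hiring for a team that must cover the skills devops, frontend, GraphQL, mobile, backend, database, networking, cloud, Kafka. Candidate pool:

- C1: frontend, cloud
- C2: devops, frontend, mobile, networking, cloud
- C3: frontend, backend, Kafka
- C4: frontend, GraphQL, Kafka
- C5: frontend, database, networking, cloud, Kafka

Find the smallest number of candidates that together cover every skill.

C2, C3, C4, C5 together cover {devops, frontend, GraphQL, mobile, backend, database, networking, cloud, Kafka} — every skill.
No 3 of the 5 candidates cover everything (all 10 triples fall short), so 4 is minimum.

4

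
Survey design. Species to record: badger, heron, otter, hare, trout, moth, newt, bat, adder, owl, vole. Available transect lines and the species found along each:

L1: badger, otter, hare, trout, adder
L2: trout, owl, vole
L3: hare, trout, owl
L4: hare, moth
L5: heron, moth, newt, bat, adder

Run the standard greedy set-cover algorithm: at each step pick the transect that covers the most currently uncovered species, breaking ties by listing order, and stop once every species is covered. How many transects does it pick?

Pick 1: L1 covers 5 new species (badger, otter, hare, trout, adder).
Pick 2: L5 covers 4 new species (heron, moth, newt, bat).
Pick 3: L2 covers 2 new species (owl, vole).
Greedy uses 3 transects.

3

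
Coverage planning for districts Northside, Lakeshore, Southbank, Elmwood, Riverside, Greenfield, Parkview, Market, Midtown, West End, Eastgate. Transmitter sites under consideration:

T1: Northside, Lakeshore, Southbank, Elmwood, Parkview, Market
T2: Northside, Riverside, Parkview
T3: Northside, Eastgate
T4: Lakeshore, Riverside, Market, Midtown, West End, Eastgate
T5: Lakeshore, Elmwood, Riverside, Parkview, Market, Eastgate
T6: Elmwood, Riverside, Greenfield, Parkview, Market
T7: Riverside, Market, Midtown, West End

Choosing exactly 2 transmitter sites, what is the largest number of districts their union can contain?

10

Choosing T1, T4 covers {Northside, Lakeshore, Southbank, Elmwood, Riverside, Parkview, Market, Midtown, West End, Eastgate} — 10 districts.
No choice of 2 transmitter sites does better; here Greenfield is left uncovered.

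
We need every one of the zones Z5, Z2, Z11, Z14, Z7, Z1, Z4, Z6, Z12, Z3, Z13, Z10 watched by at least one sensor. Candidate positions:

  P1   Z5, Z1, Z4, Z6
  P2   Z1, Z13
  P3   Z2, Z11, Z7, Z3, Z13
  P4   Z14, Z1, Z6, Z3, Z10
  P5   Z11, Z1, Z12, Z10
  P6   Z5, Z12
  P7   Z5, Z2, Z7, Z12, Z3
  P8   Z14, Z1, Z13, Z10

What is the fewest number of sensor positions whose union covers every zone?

4

P1, P3, P4, P5 together cover {Z5, Z2, Z11, Z14, Z7, Z1, Z4, Z6, Z12, Z3, Z13, Z10} — every zone.
No 3 of the 8 sensor positions cover everything (all 56 triples fall short), so 4 is minimum.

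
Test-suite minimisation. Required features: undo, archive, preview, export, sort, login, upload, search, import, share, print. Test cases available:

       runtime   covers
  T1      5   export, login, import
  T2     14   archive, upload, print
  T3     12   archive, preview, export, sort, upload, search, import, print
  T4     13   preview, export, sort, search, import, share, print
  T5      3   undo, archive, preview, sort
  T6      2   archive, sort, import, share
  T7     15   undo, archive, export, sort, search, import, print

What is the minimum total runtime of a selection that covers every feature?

22

T1, T3, T5, T6 cover every feature at runtime 5 + 12 + 3 + 2 = 22.
Any cover uses at least 4 test cases; among all covering selections none totals below 22.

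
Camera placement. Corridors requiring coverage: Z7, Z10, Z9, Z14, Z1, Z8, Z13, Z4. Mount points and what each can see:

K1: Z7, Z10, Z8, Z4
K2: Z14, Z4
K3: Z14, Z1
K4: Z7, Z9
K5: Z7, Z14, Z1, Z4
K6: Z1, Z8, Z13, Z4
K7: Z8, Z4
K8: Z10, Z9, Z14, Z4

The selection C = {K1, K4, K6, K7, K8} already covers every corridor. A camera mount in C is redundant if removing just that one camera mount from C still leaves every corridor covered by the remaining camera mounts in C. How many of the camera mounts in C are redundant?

Drop K1: the rest still cover every corridor — redundant.
Drop K4: the rest still cover every corridor — redundant.
Drop K6: Z1, Z13 uncovered — not redundant.
Drop K7: the rest still cover every corridor — redundant.
Drop K8: Z14 uncovered — not redundant.
3 redundant: K1, K4, K7.

3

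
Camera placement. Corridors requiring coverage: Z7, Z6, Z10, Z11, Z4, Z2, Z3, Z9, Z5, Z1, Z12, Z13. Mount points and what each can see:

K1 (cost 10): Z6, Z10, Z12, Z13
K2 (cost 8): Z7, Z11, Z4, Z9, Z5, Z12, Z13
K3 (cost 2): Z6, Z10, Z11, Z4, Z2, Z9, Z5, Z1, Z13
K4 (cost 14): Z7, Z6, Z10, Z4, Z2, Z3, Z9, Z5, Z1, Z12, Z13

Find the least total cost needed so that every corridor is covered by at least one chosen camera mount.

K3, K4 cover every corridor at cost 2 + 14 = 16.
Any cover uses at least 2 camera mounts; among all covering selections none totals below 16.

16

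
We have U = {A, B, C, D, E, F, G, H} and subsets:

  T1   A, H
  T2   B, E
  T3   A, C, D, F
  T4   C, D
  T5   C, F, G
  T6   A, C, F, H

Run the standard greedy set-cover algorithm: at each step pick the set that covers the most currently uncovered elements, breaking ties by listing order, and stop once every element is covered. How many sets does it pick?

4

Pick 1: T3 covers 4 new elements (A, C, D, F).
Pick 2: T2 covers 2 new elements (B, E).
Pick 3: T1 covers 1 new elements (H).
Pick 4: T5 covers 1 new elements (G).
Greedy uses 4 sets.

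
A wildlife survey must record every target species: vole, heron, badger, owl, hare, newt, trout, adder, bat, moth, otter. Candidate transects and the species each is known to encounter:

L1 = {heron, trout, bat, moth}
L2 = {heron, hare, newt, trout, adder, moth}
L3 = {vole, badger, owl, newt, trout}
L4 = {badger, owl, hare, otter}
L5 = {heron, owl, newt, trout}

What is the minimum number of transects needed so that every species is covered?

4

L1, L2, L3, L4 together cover {vole, heron, badger, owl, hare, newt, trout, adder, bat, moth, otter} — every species.
No 3 of the 5 transects cover everything (all 10 triples fall short), so 4 is minimum.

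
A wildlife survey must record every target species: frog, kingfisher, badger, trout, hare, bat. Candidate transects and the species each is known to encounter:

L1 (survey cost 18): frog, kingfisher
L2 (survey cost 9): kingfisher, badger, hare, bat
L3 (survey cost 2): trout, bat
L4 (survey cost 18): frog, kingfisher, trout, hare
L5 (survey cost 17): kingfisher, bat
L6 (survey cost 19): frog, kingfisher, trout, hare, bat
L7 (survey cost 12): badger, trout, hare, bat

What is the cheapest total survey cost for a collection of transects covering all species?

27

L2, L4 cover every species at survey cost 9 + 18 = 27.
Any cover uses at least 2 transects; among all covering selections none totals below 27.
Greedy by coverage-per-survey cost would pick L3, L2, L1 for 29 — worse than the optimum 27.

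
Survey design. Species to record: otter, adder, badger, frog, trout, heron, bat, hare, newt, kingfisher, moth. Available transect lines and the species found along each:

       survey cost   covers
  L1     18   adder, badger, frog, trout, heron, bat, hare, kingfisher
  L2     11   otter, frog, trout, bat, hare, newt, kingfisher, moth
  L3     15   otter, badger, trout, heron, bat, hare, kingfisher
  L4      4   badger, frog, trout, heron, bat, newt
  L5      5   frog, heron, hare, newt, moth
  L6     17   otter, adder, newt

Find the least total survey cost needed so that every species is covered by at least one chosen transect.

L1, L2 cover every species at survey cost 18 + 11 = 29.
Any cover uses at least 2 transects; among all covering selections none totals below 29.

29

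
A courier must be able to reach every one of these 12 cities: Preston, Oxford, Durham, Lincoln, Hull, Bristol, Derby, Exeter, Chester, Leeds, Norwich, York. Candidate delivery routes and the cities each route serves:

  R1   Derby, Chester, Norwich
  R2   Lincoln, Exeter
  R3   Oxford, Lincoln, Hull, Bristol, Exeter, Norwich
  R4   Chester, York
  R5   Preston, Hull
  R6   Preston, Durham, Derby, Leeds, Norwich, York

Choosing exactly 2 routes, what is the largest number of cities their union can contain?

Choosing R3, R6 covers {Preston, Oxford, Durham, Lincoln, Hull, Bristol, Derby, Exeter, Leeds, Norwich, York} — 11 cities.
No choice of 2 routes does better; here Chester is left uncovered.

11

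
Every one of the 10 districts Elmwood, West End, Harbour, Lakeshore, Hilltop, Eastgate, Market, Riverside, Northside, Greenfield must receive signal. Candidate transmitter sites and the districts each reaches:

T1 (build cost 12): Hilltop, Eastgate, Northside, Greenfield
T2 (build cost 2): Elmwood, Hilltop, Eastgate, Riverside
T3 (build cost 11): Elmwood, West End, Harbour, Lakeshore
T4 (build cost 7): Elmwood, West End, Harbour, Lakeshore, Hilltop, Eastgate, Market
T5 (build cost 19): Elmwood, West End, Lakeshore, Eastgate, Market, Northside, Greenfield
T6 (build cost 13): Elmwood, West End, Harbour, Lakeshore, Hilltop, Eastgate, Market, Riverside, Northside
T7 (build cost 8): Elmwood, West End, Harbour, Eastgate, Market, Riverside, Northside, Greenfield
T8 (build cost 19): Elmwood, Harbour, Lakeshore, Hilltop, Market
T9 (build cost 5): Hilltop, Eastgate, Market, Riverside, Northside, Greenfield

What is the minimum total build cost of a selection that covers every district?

T4, T9 cover every district at build cost 7 + 5 = 12.
Any cover uses at least 2 transmitter sites; among all covering selections none totals below 12.

12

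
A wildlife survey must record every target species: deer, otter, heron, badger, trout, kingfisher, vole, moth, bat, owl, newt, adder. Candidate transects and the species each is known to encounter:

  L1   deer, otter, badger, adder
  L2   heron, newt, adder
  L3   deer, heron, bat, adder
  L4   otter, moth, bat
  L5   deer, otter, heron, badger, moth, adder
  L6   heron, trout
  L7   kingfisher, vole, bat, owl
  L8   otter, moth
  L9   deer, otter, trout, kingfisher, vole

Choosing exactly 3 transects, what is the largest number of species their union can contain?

Choosing L2, L5, L7 covers {deer, otter, heron, badger, kingfisher, vole, moth, bat, owl, newt, adder} — 11 species.
No choice of 3 transects does better; here trout is left uncovered.

11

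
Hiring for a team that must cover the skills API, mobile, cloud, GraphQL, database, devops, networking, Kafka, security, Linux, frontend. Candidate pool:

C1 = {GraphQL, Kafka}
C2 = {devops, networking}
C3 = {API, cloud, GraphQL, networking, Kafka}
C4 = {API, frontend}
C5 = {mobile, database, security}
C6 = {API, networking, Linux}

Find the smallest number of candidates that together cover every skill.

5

C2, C3, C4, C5, C6 together cover {API, mobile, cloud, GraphQL, database, devops, networking, Kafka, security, Linux, frontend} — every skill.
No 4 of the 6 candidates cover everything (all 15 size-4 selections fall short), so 5 is minimum.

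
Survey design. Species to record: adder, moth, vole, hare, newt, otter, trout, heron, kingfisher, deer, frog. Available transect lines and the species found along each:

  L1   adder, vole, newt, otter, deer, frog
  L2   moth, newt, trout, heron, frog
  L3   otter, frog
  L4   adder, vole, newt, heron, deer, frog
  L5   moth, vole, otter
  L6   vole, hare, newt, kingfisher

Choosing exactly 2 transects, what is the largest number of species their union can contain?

Choosing L1, L2 covers {adder, moth, vole, newt, otter, trout, heron, deer, frog} — 9 species.
No choice of 2 transects does better; here hare, kingfisher are left uncovered.

9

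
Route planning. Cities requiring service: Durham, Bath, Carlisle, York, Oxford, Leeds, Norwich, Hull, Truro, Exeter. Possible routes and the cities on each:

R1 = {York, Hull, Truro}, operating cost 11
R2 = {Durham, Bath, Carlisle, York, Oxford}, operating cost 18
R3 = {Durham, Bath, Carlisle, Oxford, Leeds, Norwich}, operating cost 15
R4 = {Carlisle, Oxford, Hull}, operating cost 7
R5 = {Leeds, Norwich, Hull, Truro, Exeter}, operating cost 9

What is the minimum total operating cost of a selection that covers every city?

27

R2, R5 cover every city at operating cost 18 + 9 = 27.
Any cover uses at least 2 routes; among all covering selections none totals below 27.
Greedy by coverage-per-operating cost would pick R5, R4, R2 for 34 — worse than the optimum 27.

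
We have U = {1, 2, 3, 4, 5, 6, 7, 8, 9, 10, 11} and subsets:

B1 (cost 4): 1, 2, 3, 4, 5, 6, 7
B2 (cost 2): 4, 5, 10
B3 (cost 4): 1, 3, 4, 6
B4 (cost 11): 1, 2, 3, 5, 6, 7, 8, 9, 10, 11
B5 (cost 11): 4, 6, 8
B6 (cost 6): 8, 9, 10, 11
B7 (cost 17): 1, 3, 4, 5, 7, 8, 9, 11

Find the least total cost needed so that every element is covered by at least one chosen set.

B1, B6 cover every element at cost 4 + 6 = 10.
Any cover uses at least 2 sets; among all covering selections none totals below 10.

10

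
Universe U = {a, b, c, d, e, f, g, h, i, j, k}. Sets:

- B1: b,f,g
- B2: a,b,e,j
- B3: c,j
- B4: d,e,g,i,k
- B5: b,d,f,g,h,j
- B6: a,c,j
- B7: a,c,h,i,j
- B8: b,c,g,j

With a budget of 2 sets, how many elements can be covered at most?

Choosing B4, B5 covers {b, d, e, f, g, h, i, j, k} — 9 elements.
No choice of 2 sets does better; here a, c are left uncovered.

9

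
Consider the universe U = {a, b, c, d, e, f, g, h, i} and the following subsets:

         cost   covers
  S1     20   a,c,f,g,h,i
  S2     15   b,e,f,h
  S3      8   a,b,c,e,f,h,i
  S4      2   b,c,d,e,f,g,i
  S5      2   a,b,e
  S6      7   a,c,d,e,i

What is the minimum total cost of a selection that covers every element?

10

S3, S4 cover every element at cost 8 + 2 = 10.
Any cover uses at least 2 sets; among all covering selections none totals below 10.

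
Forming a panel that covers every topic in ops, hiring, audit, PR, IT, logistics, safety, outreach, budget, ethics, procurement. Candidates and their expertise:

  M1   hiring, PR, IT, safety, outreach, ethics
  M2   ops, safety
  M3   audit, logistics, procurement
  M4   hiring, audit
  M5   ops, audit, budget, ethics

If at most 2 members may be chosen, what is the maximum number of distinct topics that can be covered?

9

Choosing M1, M3 covers {hiring, audit, PR, IT, logistics, safety, outreach, ethics, procurement} — 9 topics.
No choice of 2 members does better; here ops, budget are left uncovered.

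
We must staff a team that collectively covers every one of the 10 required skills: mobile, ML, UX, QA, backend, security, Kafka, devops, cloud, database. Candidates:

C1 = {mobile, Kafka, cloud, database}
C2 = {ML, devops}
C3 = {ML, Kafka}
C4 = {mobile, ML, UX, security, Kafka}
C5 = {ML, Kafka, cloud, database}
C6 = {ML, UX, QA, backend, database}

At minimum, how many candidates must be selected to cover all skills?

C1, C2, C4, C6 together cover {mobile, ML, UX, QA, backend, security, Kafka, devops, cloud, database} — every skill.
No 3 of the 6 candidates cover everything (all 20 triples fall short), so 4 is minimum.

4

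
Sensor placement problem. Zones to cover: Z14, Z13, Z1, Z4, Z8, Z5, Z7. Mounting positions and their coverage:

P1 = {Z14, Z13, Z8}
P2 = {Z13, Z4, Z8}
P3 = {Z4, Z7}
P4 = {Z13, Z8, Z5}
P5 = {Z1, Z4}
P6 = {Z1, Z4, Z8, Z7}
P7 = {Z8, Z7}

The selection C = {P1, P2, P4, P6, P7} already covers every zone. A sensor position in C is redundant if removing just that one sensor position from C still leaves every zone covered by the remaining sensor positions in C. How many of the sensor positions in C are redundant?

2

Drop P1: Z14 uncovered — not redundant.
Drop P2: the rest still cover every zone — redundant.
Drop P4: Z5 uncovered — not redundant.
Drop P6: Z1 uncovered — not redundant.
Drop P7: the rest still cover every zone — redundant.
2 redundant: P2, P7.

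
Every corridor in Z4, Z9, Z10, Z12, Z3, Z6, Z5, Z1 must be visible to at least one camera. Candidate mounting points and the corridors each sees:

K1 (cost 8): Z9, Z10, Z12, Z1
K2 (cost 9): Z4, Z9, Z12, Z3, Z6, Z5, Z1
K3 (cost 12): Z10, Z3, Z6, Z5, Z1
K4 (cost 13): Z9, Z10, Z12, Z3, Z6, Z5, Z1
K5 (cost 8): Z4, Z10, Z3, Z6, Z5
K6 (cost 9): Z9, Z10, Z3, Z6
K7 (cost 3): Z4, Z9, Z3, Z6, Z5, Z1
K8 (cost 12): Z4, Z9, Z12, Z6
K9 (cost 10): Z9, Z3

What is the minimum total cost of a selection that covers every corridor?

K1, K7 cover every corridor at cost 8 + 3 = 11.
Any cover uses at least 2 camera mounts; among all covering selections none totals below 11.

11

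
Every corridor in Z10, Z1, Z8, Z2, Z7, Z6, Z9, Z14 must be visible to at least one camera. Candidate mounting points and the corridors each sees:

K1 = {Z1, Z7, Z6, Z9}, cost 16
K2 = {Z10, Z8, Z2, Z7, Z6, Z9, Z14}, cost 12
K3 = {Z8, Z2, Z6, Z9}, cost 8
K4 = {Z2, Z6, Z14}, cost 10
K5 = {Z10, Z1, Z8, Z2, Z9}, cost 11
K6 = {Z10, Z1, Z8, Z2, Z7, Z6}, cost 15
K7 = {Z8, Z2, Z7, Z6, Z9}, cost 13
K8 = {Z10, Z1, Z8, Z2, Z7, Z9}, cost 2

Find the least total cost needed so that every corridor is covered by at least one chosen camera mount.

12

K4, K8 cover every corridor at cost 10 + 2 = 12.
Any cover uses at least 2 camera mounts; among all covering selections none totals below 12.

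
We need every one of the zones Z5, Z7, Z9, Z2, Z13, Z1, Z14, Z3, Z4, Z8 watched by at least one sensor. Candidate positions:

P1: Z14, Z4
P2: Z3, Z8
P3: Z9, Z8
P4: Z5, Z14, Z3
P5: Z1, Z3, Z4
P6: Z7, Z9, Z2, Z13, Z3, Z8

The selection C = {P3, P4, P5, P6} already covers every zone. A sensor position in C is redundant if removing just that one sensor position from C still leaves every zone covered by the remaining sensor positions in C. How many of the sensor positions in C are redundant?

Drop P3: the rest still cover every zone — redundant.
Drop P4: Z5, Z14 uncovered — not redundant.
Drop P5: Z1, Z4 uncovered — not redundant.
Drop P6: Z7, Z2, Z13 uncovered — not redundant.
1 redundant: P3.

1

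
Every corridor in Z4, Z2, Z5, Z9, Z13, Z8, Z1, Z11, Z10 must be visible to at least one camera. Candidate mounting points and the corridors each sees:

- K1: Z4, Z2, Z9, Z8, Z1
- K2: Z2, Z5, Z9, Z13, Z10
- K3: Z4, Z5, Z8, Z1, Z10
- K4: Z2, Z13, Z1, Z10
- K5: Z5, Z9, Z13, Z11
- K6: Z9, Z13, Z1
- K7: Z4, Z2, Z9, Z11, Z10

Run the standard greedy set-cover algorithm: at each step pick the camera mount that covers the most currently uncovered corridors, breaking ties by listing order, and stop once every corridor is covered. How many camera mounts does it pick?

3

Pick 1: K1 covers 5 new corridors (Z4, Z2, Z9, Z8, Z1).
Pick 2: K2 covers 3 new corridors (Z5, Z13, Z10).
Pick 3: K5 covers 1 new corridors (Z11).
Greedy uses 3 camera mounts.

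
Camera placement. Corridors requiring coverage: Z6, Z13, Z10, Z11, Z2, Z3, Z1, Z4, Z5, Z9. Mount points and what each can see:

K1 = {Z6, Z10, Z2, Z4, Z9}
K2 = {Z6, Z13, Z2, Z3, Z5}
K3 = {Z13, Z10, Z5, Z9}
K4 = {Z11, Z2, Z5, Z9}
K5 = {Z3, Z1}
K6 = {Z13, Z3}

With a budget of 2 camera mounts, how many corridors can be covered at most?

Choosing K1, K2 covers {Z6, Z13, Z10, Z2, Z3, Z4, Z5, Z9} — 8 corridors.
No choice of 2 camera mounts does better; here Z11, Z1 are left uncovered.

8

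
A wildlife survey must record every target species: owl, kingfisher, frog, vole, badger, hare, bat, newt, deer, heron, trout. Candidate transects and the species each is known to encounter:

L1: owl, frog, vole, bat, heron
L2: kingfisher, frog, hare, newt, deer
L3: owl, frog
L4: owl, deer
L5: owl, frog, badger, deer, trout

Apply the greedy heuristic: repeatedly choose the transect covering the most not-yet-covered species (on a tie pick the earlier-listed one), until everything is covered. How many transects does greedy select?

Pick 1: L1 covers 5 new species (owl, frog, vole, bat, heron).
Pick 2: L2 covers 4 new species (kingfisher, hare, newt, deer).
Pick 3: L5 covers 2 new species (badger, trout).
Greedy uses 3 transects.

3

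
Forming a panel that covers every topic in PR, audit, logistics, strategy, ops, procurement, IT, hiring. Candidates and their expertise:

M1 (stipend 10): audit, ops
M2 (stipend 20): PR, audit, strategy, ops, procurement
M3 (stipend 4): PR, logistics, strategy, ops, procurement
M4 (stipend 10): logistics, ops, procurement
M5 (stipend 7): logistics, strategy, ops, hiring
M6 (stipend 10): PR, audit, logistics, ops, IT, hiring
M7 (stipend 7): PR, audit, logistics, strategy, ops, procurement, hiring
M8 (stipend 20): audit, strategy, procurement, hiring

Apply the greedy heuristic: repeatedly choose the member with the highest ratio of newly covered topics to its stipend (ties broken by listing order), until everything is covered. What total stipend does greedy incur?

14

Pick 1: M3 adds 5 new (PR, logistics, strategy, ops, procurement) at stipend 4 (ratio 5/4).
Pick 2: M6 adds 3 new (audit, IT, hiring) at stipend 10 (ratio 3/10).
Greedy total stipend: 4 + 10 = 14.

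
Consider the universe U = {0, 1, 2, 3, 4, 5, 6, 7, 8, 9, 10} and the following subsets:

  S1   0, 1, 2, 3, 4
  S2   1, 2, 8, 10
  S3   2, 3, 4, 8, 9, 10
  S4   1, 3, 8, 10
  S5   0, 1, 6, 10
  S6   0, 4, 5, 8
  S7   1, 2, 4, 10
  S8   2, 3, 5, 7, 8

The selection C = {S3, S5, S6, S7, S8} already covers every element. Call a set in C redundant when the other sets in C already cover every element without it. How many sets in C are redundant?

Drop S3: 9 uncovered — not redundant.
Drop S5: 6 uncovered — not redundant.
Drop S6: the rest still cover every element — redundant.
Drop S7: the rest still cover every element — redundant.
Drop S8: 7 uncovered — not redundant.
2 redundant: S6, S7.

2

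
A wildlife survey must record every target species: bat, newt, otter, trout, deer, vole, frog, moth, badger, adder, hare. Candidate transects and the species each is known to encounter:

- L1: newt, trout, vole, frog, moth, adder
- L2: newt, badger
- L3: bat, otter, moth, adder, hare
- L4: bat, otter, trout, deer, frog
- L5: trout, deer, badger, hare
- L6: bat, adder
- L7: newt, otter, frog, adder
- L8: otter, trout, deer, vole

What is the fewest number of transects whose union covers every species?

3

L1, L3, L5 together cover {bat, newt, otter, trout, deer, vole, frog, moth, badger, adder, hare} — every species.
No 2 of the 8 transects cover everything (all 28 pairs fall short), so 3 is minimum.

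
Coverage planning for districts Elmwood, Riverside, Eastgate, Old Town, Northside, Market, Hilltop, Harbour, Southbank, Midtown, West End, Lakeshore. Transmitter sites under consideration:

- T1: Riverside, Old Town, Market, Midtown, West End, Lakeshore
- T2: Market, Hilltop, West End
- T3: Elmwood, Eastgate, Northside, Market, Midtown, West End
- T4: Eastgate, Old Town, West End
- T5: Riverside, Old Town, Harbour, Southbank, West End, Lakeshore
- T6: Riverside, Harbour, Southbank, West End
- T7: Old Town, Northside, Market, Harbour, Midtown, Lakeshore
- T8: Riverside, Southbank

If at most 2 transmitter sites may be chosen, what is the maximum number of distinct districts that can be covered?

11

Choosing T3, T5 covers {Elmwood, Riverside, Eastgate, Old Town, Northside, Market, Harbour, Southbank, Midtown, West End, Lakeshore} — 11 districts.
No choice of 2 transmitter sites does better; here Hilltop is left uncovered.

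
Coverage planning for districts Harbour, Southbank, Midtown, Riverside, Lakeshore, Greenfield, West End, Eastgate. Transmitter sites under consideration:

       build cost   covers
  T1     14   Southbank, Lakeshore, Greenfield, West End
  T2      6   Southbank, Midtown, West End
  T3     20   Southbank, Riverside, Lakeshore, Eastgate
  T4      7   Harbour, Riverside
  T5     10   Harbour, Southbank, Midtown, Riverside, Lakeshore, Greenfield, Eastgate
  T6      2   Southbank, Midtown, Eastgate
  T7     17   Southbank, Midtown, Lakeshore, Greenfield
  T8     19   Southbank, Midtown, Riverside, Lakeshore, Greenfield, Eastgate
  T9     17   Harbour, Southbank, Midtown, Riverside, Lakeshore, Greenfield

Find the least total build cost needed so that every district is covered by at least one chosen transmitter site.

T2, T5 cover every district at build cost 6 + 10 = 16.
Any cover uses at least 2 transmitter sites; among all covering selections none totals below 16.
Greedy by coverage-per-build cost would pick T6, T5, T2 for 18 — worse than the optimum 16.

16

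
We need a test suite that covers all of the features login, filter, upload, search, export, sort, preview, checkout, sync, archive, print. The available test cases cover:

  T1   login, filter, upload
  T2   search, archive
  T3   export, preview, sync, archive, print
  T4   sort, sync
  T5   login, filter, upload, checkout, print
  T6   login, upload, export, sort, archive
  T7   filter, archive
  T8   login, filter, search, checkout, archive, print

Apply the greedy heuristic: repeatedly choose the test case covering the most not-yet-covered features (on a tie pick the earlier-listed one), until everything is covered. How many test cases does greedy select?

Pick 1: T8 covers 6 new features (login, filter, search, checkout, archive, print).
Pick 2: T3 covers 3 new features (export, preview, sync).
Pick 3: T6 covers 2 new features (upload, sort).
Greedy uses 3 test cases.

3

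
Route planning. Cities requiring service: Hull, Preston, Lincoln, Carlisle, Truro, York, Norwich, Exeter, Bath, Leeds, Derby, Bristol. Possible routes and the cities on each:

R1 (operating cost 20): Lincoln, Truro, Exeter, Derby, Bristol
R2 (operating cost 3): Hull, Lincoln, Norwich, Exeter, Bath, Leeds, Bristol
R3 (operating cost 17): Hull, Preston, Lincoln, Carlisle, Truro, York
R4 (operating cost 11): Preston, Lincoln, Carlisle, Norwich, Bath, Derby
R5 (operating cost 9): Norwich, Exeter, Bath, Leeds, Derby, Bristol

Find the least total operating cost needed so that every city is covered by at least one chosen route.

26

R3, R5 cover every city at operating cost 17 + 9 = 26.
Any cover uses at least 2 routes; among all covering selections none totals below 26.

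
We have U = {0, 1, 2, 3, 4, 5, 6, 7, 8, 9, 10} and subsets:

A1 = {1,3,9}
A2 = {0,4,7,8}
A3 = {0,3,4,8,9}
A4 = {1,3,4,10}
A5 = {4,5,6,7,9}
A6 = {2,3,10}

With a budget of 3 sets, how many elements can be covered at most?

10

Choosing A2, A4, A5 covers {0, 1, 3, 4, 5, 6, 7, 8, 9, 10} — 10 elements.
No choice of 3 sets does better; here 2 is left uncovered.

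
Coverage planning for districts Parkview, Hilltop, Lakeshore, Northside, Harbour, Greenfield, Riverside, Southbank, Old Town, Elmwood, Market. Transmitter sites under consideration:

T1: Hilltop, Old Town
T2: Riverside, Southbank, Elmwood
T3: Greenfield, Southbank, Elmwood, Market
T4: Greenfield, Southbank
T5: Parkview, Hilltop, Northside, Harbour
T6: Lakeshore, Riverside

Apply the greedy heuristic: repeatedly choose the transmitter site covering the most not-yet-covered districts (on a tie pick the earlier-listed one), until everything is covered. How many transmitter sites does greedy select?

Pick 1: T3 covers 4 new districts (Greenfield, Southbank, Elmwood, Market).
Pick 2: T5 covers 4 new districts (Parkview, Hilltop, Northside, Harbour).
Pick 3: T6 covers 2 new districts (Lakeshore, Riverside).
Pick 4: T1 covers 1 new districts (Old Town).
Greedy uses 4 transmitter sites.

4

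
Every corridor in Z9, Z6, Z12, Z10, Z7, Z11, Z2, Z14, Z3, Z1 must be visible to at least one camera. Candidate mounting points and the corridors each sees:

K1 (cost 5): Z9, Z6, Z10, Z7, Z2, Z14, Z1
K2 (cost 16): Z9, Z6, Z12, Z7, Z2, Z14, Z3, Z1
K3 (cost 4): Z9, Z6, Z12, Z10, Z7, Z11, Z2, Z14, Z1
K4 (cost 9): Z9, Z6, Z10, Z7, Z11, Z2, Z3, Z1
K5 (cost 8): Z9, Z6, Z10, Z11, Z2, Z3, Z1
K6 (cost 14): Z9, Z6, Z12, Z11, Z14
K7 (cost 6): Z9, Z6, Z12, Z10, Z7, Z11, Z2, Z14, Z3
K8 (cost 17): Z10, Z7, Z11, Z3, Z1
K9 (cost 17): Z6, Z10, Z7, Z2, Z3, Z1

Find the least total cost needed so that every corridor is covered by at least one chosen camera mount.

10

K3, K7 cover every corridor at cost 4 + 6 = 10.
Any cover uses at least 2 camera mounts; among all covering selections none totals below 10.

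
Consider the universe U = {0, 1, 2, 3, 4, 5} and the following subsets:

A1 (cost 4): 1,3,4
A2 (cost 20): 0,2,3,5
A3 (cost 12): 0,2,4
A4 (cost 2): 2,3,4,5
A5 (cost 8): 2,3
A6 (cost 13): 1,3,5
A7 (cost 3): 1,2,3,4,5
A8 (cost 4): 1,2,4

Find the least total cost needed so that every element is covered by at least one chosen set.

A3, A7 cover every element at cost 12 + 3 = 15.
Any cover uses at least 2 sets; among all covering selections none totals below 15.
Greedy by coverage-per-cost would pick A4, A7, A3 for 17 — worse than the optimum 15.

15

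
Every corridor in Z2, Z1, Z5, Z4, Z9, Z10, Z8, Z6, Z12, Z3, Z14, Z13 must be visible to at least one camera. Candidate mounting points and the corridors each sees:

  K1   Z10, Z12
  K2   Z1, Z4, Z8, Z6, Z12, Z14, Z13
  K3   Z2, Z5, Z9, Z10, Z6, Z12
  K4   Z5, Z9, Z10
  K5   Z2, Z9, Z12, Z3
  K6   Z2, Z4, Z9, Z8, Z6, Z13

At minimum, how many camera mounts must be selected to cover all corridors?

3

K2, K3, K5 together cover {Z2, Z1, Z5, Z4, Z9, Z10, Z8, Z6, Z12, Z3, Z14, Z13} — every corridor.
No 2 of the 6 camera mounts cover everything (all 15 pairs fall short), so 3 is minimum.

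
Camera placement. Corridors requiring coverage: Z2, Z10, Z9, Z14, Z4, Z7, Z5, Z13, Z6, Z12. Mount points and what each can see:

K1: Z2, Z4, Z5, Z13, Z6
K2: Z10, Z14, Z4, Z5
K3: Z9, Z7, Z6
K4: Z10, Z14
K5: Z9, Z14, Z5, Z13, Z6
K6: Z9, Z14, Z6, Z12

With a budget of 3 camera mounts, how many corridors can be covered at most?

9

Choosing K1, K2, K3 covers {Z2, Z10, Z9, Z14, Z4, Z7, Z5, Z13, Z6} — 9 corridors.
No choice of 3 camera mounts does better; here Z12 is left uncovered.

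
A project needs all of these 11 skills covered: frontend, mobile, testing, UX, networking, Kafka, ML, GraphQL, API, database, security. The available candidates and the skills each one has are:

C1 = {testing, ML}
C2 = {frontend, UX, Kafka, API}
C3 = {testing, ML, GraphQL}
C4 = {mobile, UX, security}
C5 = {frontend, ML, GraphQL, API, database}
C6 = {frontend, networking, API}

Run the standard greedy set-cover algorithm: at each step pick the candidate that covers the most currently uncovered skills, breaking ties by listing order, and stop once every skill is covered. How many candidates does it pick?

5

Pick 1: C5 covers 5 new skills (frontend, ML, GraphQL, API, database).
Pick 2: C4 covers 3 new skills (mobile, UX, security).
Pick 3: C1 covers 1 new skills (testing).
Pick 4: C2 covers 1 new skills (Kafka).
Pick 5: C6 covers 1 new skills (networking).
Greedy uses 5 candidates.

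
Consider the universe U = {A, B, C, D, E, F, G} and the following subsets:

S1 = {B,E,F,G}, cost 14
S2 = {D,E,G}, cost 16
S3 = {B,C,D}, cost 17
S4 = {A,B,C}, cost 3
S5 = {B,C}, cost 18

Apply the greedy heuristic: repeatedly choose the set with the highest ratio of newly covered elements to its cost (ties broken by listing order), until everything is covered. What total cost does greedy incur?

33

Pick 1: S4 adds 3 new (A, B, C) at cost 3 (ratio 3/3).
Pick 2: S1 adds 3 new (E, F, G) at cost 14 (ratio 3/14).
Pick 3: S2 adds 1 new (D) at cost 16 (ratio 1/16).
Greedy total cost: 3 + 14 + 16 = 33.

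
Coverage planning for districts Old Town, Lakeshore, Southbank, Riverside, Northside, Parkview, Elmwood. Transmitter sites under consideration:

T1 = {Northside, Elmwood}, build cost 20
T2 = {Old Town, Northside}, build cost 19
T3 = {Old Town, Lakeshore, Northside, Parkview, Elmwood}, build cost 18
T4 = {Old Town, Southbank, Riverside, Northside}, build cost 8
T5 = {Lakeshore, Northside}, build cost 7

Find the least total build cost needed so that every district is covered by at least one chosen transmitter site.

26

T3, T4 cover every district at build cost 18 + 8 = 26.
Any cover uses at least 2 transmitter sites; among all covering selections none totals below 26.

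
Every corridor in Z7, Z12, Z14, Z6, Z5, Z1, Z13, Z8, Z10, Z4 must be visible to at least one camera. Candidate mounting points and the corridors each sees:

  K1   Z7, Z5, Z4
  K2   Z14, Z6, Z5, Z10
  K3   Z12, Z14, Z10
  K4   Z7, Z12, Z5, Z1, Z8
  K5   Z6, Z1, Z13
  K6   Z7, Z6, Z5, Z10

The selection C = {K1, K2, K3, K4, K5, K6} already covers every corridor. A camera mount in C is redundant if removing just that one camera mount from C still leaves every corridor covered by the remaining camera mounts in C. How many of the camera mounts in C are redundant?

Drop K1: Z4 uncovered — not redundant.
Drop K2: the rest still cover every corridor — redundant.
Drop K3: the rest still cover every corridor — redundant.
Drop K4: Z8 uncovered — not redundant.
Drop K5: Z13 uncovered — not redundant.
Drop K6: the rest still cover every corridor — redundant.
3 redundant: K2, K3, K6.

3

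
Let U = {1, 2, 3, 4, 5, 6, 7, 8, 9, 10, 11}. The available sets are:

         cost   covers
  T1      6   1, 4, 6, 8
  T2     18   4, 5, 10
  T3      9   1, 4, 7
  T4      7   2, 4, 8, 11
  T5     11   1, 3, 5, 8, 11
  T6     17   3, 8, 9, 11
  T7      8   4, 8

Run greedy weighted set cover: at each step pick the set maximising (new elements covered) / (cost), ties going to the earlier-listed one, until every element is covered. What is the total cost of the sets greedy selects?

68

Pick 1: T1 adds 4 new (1, 4, 6, 8) at cost 6 (ratio 4/6).
Pick 2: T4 adds 2 new (2, 11) at cost 7 (ratio 2/7).
Pick 3: T5 adds 2 new (3, 5) at cost 11 (ratio 2/11).
Pick 4: T3 adds 1 new (7) at cost 9 (ratio 1/9).
Pick 5: T6 adds 1 new (9) at cost 17 (ratio 1/17).
Pick 6: T2 adds 1 new (10) at cost 18 (ratio 1/18).
Greedy total cost: 6 + 7 + 11 + 9 + 17 + 18 = 68. (The true optimum is 57, so greedy overshoots here.)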